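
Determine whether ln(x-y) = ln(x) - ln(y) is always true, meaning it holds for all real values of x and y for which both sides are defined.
Claim: ln(x-y) = ln(x) - ln(y).
Test a specific point where both sides are defined: x = 4, y = 3/2.
LHS = ln(x-y) ≈ 0.9163
RHS = ln(x) - ln(y) ≈ 0.9808
Since 0.9163 ≠ 0.9808, the equation fails at this point, so it cannot hold for all real values of x and y for which both sides are defined.
ln(x) - ln(y) = ln(x/y), not ln(x-y).

Conclusion: No, this is NOT an identity.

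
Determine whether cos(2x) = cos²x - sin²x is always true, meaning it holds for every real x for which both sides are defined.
Yes, this is an identity.

Claim: cos(2x) = cos²x - sin²x.
Reasoning: Put y = x in the addition formula cos(x+y) = cos(x)cos(y) - sin(x)sin(y): cos(2x) = cos²x - sin²x.
So the two sides agree for every real x for which both sides are defined.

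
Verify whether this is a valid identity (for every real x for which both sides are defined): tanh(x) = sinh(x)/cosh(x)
Claim: tanh(x) = sinh(x)/cosh(x).
Reasoning: tanh(x) is defined as sinh(x)/cosh(x) = (e^x - e^-x)/(e^x + e^-x); cosh(x) ≥ 1 is never zero, so this holds for every real x.
So the two sides agree for every real x for which both sides are defined.

Conclusion: Yes, this is an identity.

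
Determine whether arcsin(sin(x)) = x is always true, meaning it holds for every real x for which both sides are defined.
No, this is NOT an identity.

Claim: arcsin(sin(x)) = x.
Test a specific point where both sides are defined: x = π.
LHS = arcsin(sin(x)) ≈ 0.0000
RHS = x ≈ 3.1416
Since 0.0000 ≠ 3.1416, the equation fails at this point, so it cannot hold for every real x for which both sides are defined.
arcsin only returns values in [-π/2, π/2], so arcsin(sin(x)) = x holds only for x in that interval, not for all real x.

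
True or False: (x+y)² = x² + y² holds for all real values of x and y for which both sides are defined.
Claim: (x+y)² = x² + y².
Test a specific point where both sides are defined: x = -3, y = 1.
LHS = (x+y)² ≈ 4.0000
RHS = x² + y² ≈ 10.0000
Since 4.0000 ≠ 10.0000, the equation fails at this point, so it cannot hold for all real values of x and y for which both sides are defined.
The correct expansion is (x+y)² = x² + 2xy + y²; the cross term 2xy is missing.

Conclusion: False.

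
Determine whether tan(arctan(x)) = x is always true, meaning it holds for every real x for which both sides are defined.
Yes, this is an identity.

Claim: tan(arctan(x)) = x.
Reasoning: For every real x, arctan(x) is by definition the angle in (-π/2, π/2) whose tangent equals x. Taking the tangent of that angle returns x.
So the two sides agree for every real x for which both sides are defined.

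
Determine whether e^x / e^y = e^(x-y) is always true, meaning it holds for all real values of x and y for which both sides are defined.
Yes, this is an identity.

Claim: e^x / e^y = e^(x-y).
Reasoning: 1/e^y = e^(-y), so e^x / e^y = e^x · e^(-y) = e^(x + (-y)) = e^(x-y) by the product rule for exponents.
So the two sides agree for all real values of x and y for which both sides are defined.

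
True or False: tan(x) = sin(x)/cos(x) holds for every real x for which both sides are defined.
True.

Claim: tan(x) = sin(x)/cos(x).
Reasoning: For an angle x whose terminal point on the unit circle is (cos x, sin x), tan(x) is defined as the ratio (second coordinate)/(first coordinate) = sin(x)/cos(x), wherever cos(x) ≠ 0.
So the two sides agree for every real x for which both sides are defined.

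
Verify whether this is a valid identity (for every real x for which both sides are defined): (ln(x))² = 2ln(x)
Claim: (ln(x))² = 2ln(x).
Test a specific point where both sides are defined: x = 3/2.
LHS = (ln(x))² ≈ 0.1644
RHS = 2ln(x) ≈ 0.8109
Since 0.1644 ≠ 0.8109, the equation fails at this point, so it cannot hold for every real x for which both sides are defined.
2ln(x) equals ln(x²), which is not the same as (ln x)².

Conclusion: No, this is NOT an identity.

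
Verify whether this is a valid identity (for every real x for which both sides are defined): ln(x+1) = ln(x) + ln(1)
No, this is NOT an identity.

Claim: ln(x+1) = ln(x) + ln(1).
Test a specific point where both sides are defined: x = 3/2.
LHS = ln(x+1) ≈ 0.9163
RHS = ln(x) + ln(1) ≈ 0.4055
Since 0.9163 ≠ 0.4055, the equation fails at this point, so it cannot hold for every real x for which both sides are defined.
ln(1) = 0, so the right side is just ln(x), which differs from ln(x+1).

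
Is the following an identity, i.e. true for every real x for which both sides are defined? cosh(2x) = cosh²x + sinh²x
Yes, this is an identity.

Claim: cosh(2x) = cosh²x + sinh²x.
Reasoning: cosh²x = (e^(2x) + 2 + e^(-2x))/4 and sinh²x = (e^(2x) - 2 + e^(-2x))/4. Adding gives (2e^(2x) + 2e^(-2x))/4 = (e^(2x) + e^(-2x))/2 = cosh(2x).
So the two sides agree for every real x for which both sides are defined.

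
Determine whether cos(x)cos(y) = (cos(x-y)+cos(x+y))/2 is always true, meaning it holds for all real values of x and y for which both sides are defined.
Yes, this is an identity.

Claim: cos(x)cos(y) = (cos(x-y)+cos(x+y))/2.
Reasoning: cos(x-y) = cos(x)cos(y) + sin(x)sin(y) and cos(x+y) = cos(x)cos(y) - sin(x)sin(y). Adding, cos(x-y) + cos(x+y) = 2cos(x)cos(y); divide by 2.
So the two sides agree for all real values of x and y for which both sides are defined.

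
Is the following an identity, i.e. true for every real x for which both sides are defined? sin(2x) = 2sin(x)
Claim: sin(2x) = 2sin(x).
Test a specific point where both sides are defined: x = 3π/4.
LHS = sin(2x) ≈ -1.0000
RHS = 2sin(x) ≈ 1.4142
Since -1.0000 ≠ 1.4142, the equation fails at this point, so it cannot hold for every real x for which both sides are defined.
The correct double-angle formula is sin(2x) = 2sin(x)cos(x).

Conclusion: No, this is NOT an identity.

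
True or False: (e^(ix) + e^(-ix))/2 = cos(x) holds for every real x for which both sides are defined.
True.

Claim: (e^(ix) + e^(-ix))/2 = cos(x).
Reasoning: By Euler's formula e^(ix) = cos(x) + i·sin(x) and e^(-ix) = cos(x) - i·sin(x). Adding cancels the sine terms: e^(ix) + e^(-ix) = 2cos(x); divide by 2.
So the two sides agree for every real x for which both sides are defined.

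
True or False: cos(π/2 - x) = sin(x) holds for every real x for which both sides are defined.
True.

Claim: cos(π/2 - x) = sin(x).
Reasoning: Use cos(u - v) = cos(u)cos(v) + sin(u)sin(v) with u = π/2, v = x: cos(π/2)cos(x) + sin(π/2)sin(x) = 0·cos(x) + 1·sin(x) = sin(x).
So the two sides agree for every real x for which both sides are defined.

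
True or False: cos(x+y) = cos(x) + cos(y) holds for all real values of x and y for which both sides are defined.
False.

Claim: cos(x+y) = cos(x) + cos(y).
Test a specific point where both sides are defined: x = π, y = 3π/4.
LHS = cos(x+y) ≈ 0.7071
RHS = cos(x) + cos(y) ≈ -1.7071
Since 0.7071 ≠ -1.7071, the equation fails at this point, so it cannot hold for all real values of x and y for which both sides are defined.
The correct expansion is cos(x+y) = cos(x)cos(y) - sin(x)sin(y); cosine is not additive.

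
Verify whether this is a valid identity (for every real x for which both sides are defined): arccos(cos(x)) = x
No, this is NOT an identity.

Claim: arccos(cos(x)) = x.
Test a specific point where both sides are defined: x = -π/4.
LHS = arccos(cos(x)) ≈ 0.7854
RHS = x ≈ -0.7854
Since 0.7854 ≠ -0.7854, the equation fails at this point, so it cannot hold for every real x for which both sides are defined.
arccos only returns values in [0, π], so arccos(cos(x)) = x holds only for x in that interval, not for all real x.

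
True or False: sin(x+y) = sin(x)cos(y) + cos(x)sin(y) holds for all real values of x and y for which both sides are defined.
True.

Claim: sin(x+y) = sin(x)cos(y) + cos(x)sin(y).
Reasoning: By Euler's formula e^(i(x+y)) = e^(ix)·e^(iy) = (cos x + i·sin x)(cos y + i·sin y). The imaginary part of the left side is sin(x+y); the imaginary part of the product is sin(x)cos(y) + cos(x)sin(y).
So the two sides agree for all real values of x and y for which both sides are defined.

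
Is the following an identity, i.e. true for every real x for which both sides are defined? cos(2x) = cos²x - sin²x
Yes, this is an identity.

Claim: cos(2x) = cos²x - sin²x.
Reasoning: Put y = x in the addition formula cos(x+y) = cos(x)cos(y) - sin(x)sin(y): cos(2x) = cos²x - sin²x.
So the two sides agree for every real x for which both sides are defined.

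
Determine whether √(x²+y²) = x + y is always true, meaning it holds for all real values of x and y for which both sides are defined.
Claim: √(x²+y²) = x + y.
Test a specific point where both sides are defined: x = 2, y = -2.
LHS = √(x²+y²) ≈ 2.8284
RHS = x + y ≈ 0.0000
Since 2.8284 ≠ 0.0000, the equation fails at this point, so it cannot hold for all real values of x and y for which both sides are defined.
(x+y)² = x² + 2xy + y², not x² + y², so the square root does not split this way.

Conclusion: No, this is NOT an identity.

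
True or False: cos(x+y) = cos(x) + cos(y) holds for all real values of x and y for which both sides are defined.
Claim: cos(x+y) = cos(x) + cos(y).
Test a specific point where both sides are defined: x = π/2, y = 2π/3.
LHS = cos(x+y) ≈ -0.8660
RHS = cos(x) + cos(y) ≈ -0.5000
Since -0.8660 ≠ -0.5000, the equation fails at this point, so it cannot hold for all real values of x and y for which both sides are defined.
The correct expansion is cos(x+y) = cos(x)cos(y) - sin(x)sin(y); cosine is not additive.

Conclusion: False.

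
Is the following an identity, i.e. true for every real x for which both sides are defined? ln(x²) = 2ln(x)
Yes, this is an identity.

Claim: ln(x²) = 2ln(x).
Reasoning: The right side requires x > 0. For x > 0, x² = (e^(ln x))² = e^(2ln x), so ln(x²) = 2ln(x). (For x < 0 the right side is undefined, so those values are outside the claim.)
So the two sides agree for every real x for which both sides are defined.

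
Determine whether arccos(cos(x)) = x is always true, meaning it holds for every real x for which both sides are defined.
No, this is NOT an identity.

Claim: arccos(cos(x)) = x.
Test a specific point where both sides are defined: x = -π/6.
LHS = arccos(cos(x)) ≈ 0.5236
RHS = x ≈ -0.5236
Since 0.5236 ≠ -0.5236, the equation fails at this point, so it cannot hold for every real x for which both sides are defined.
arccos only returns values in [0, π], so arccos(cos(x)) = x holds only for x in that interval, not for all real x.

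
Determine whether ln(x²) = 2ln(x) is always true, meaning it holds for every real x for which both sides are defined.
Yes, this is an identity.

Claim: ln(x²) = 2ln(x).
Reasoning: The right side requires x > 0. For x > 0, x² = (e^(ln x))² = e^(2ln x), so ln(x²) = 2ln(x). (For x < 0 the right side is undefined, so those values are outside the claim.)
So the two sides agree for every real x for which both sides are defined.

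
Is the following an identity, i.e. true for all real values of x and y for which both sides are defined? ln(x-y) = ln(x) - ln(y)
Claim: ln(x-y) = ln(x) - ln(y).
Test a specific point where both sides are defined: x = 5, y = 1.
LHS = ln(x-y) ≈ 1.3863
RHS = ln(x) - ln(y) ≈ 1.6094
Since 1.3863 ≠ 1.6094, the equation fails at this point, so it cannot hold for all real values of x and y for which both sides are defined.
ln(x) - ln(y) = ln(x/y), not ln(x-y).

Conclusion: No, this is NOT an identity.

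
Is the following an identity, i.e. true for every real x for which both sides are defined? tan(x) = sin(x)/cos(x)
Yes, this is an identity.

Claim: tan(x) = sin(x)/cos(x).
Reasoning: For an angle x whose terminal point on the unit circle is (cos x, sin x), tan(x) is defined as the ratio (second coordinate)/(first coordinate) = sin(x)/cos(x), wherever cos(x) ≠ 0.
So the two sides agree for every real x for which both sides are defined.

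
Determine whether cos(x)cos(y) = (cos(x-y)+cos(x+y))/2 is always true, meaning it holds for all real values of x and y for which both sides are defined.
Claim: cos(x)cos(y) = (cos(x-y)+cos(x+y))/2.
Reasoning: cos(x-y) = cos(x)cos(y) + sin(x)sin(y) and cos(x+y) = cos(x)cos(y) - sin(x)sin(y). Adding, cos(x-y) + cos(x+y) = 2cos(x)cos(y); divide by 2.
So the two sides agree for all real values of x and y for which both sides are defined.

Conclusion: Yes, this is an identity.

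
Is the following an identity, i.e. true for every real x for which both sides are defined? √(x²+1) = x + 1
Claim: √(x²+1) = x + 1.
Test a specific point where both sides are defined: x = -2.
LHS = √(x²+1) ≈ 2.2361
RHS = x + 1 ≈ -1.0000
Since 2.2361 ≠ -1.0000, the equation fails at this point, so it cannot hold for every real x for which both sides are defined.
(x+1)² = x² + 2x + 1 ≠ x² + 1 unless x = 0.

Conclusion: No, this is NOT an identity.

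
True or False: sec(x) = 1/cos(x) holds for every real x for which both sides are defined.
True.

Claim: sec(x) = 1/cos(x).
Reasoning: sec(x) is by definition the reciprocal of cos(x), wherever cos(x) ≠ 0.
So the two sides agree for every real x for which both sides are defined.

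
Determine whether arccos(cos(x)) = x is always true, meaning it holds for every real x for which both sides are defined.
No, this is NOT an identity.

Claim: arccos(cos(x)) = x.
Test a specific point where both sides are defined: x = -π/6.
LHS = arccos(cos(x)) ≈ 0.5236
RHS = x ≈ -0.5236
Since 0.5236 ≠ -0.5236, the equation fails at this point, so it cannot hold for every real x for which both sides are defined.
arccos only returns values in [0, π], so arccos(cos(x)) = x holds only for x in that interval, not for all real x.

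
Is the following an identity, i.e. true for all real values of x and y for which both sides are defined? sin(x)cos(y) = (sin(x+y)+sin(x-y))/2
Claim: sin(x)cos(y) = (sin(x+y)+sin(x-y))/2.
Reasoning: sin(x+y) = sin(x)cos(y) + cos(x)sin(y) and sin(x-y) = sin(x)cos(y) - cos(x)sin(y). Adding, sin(x+y) + sin(x-y) = 2sin(x)cos(y); divide by 2.
So the two sides agree for all real values of x and y for which both sides are defined.

Conclusion: Yes, this is an identity.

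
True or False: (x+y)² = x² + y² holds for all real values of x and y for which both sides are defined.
False.

Claim: (x+y)² = x² + y².
Test a specific point where both sides are defined: x = 4, y = 1.
LHS = (x+y)² ≈ 25.0000
RHS = x² + y² ≈ 17.0000
Since 25.0000 ≠ 17.0000, the equation fails at this point, so it cannot hold for all real values of x and y for which both sides are defined.
The correct expansion is (x+y)² = x² + 2xy + y²; the cross term 2xy is missing.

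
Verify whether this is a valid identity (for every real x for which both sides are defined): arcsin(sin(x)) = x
Claim: arcsin(sin(x)) = x.
Test a specific point where both sides are defined: x = π.
LHS = arcsin(sin(x)) ≈ 0.0000
RHS = x ≈ 3.1416
Since 0.0000 ≠ 3.1416, the equation fails at this point, so it cannot hold for every real x for which both sides are defined.
arcsin only returns values in [-π/2, π/2], so arcsin(sin(x)) = x holds only for x in that interval, not for all real x.

Conclusion: No, this is NOT an identity.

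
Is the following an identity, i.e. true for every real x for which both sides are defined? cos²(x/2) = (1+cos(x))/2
Yes, this is an identity.

Claim: cos²(x/2) = (1+cos(x))/2.
Reasoning: Use cos(2θ) = 2cos²θ - 1 with θ = x/2: cos(x) = 2cos²(x/2) - 1. Solving for cos²(x/2) gives (1 + cos(x))/2.
So the two sides agree for every real x for which both sides are defined.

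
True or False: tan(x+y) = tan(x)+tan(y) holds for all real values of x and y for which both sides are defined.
Claim: tan(x+y) = tan(x)+tan(y).
Test a specific point where both sides are defined: x = -π/4, y = π/6.
LHS = tan(x+y) ≈ -0.2679
RHS = tan(x)+tan(y) ≈ -0.4226
Since -0.2679 ≠ -0.4226, the equation fails at this point, so it cannot hold for all real values of x and y for which both sides are defined.
The correct formula is tan(x+y) = (tan(x) + tan(y))/(1 - tan(x)tan(y)).

Conclusion: False.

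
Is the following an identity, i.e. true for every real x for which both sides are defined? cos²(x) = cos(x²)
Claim: cos²(x) = cos(x²).
Test a specific point where both sides are defined: x = -π/6.
LHS = cos²(x) ≈ 0.7500
RHS = cos(x²) ≈ 0.9627
Since 0.7500 ≠ 0.9627, the equation fails at this point, so it cannot hold for every real x for which both sides are defined.
cos²(x) means (cos x)², squaring the output; cos(x²) squares the input. These are different functions.

Conclusion: No, this is NOT an identity.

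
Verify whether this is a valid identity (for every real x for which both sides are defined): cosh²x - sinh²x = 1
Claim: cosh²x - sinh²x = 1.
Reasoning: With cosh(x) = (e^x + e^-x)/2 and sinh(x) = (e^x - e^-x)/2: cosh²x = (e^(2x) + 2 + e^(-2x))/4 and sinh²x = (e^(2x) - 2 + e^(-2x))/4. Subtracting leaves 4/4 = 1.
So the two sides agree for every real x for which both sides are defined.

Conclusion: Yes, this is an identity.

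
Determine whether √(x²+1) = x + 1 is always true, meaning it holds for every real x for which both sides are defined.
Claim: √(x²+1) = x + 1.
Test a specific point where both sides are defined: x = 2.
LHS = √(x²+1) ≈ 2.2361
RHS = x + 1 ≈ 3.0000
Since 2.2361 ≠ 3.0000, the equation fails at this point, so it cannot hold for every real x for which both sides are defined.
(x+1)² = x² + 2x + 1 ≠ x² + 1 unless x = 0.

Conclusion: No, this is NOT an identity.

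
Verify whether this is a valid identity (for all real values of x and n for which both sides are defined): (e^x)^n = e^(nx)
Claim: (e^x)^n = e^(nx).
Reasoning: e^x is a positive real number, and for a positive base B and real exponent n, B^n = e^(n·ln B). With B = e^x, ln B = x, so (e^x)^n = e^(n·x).
So the two sides agree for all real values of x and n for which both sides are defined.

Conclusion: Yes, this is an identity.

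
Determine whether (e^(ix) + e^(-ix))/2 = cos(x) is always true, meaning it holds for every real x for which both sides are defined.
Yes, this is an identity.

Claim: (e^(ix) + e^(-ix))/2 = cos(x).
Reasoning: By Euler's formula e^(ix) = cos(x) + i·sin(x) and e^(-ix) = cos(x) - i·sin(x). Adding cancels the sine terms: e^(ix) + e^(-ix) = 2cos(x); divide by 2.
So the two sides agree for every real x for which both sides are defined.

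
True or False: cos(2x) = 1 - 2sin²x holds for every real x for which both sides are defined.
Claim: cos(2x) = 1 - 2sin²x.
Reasoning: cos(2x) = cos²x - sin²x. Replace cos²x by 1 - sin²x: (1 - sin²x) - sin²x = 1 - 2sin²x.
So the two sides agree for every real x for which both sides are defined.

Conclusion: True.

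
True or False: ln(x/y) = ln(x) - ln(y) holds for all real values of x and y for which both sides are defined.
True.

Claim: ln(x/y) = ln(x) - ln(y).
Reasoning: Both sides are simultaneously defined only when x, y > 0. Write x = e^p, y = e^q. Then x/y = e^(p-q), so ln(x/y) = p - q = ln(x) - ln(y).
So the two sides agree for all real values of x and y for which both sides are defined.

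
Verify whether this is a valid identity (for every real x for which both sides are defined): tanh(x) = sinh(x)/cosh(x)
Yes, this is an identity.

Claim: tanh(x) = sinh(x)/cosh(x).
Reasoning: tanh(x) is defined as sinh(x)/cosh(x) = (e^x - e^-x)/(e^x + e^-x); cosh(x) ≥ 1 is never zero, so this holds for every real x.
So the two sides agree for every real x for which both sides are defined.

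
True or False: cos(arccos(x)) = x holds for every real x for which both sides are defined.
True.

Claim: cos(arccos(x)) = x.
Reasoning: For -1 ≤ x ≤ 1 (where arccos is defined), arccos(x) is by definition an angle whose cosine equals x. Taking the cosine of that angle returns x. (Note the other order, arccos(cos x) = x, is NOT an identity.)
So the two sides agree for every real x for which both sides are defined.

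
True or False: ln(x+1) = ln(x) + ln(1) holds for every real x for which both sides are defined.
False.

Claim: ln(x+1) = ln(x) + ln(1).
Test a specific point where both sides are defined: x = 1/2.
LHS = ln(x+1) ≈ 0.4055
RHS = ln(x) + ln(1) ≈ -0.6931
Since 0.4055 ≠ -0.6931, the equation fails at this point, so it cannot hold for every real x for which both sides are defined.
ln(1) = 0, so the right side is just ln(x), which differs from ln(x+1).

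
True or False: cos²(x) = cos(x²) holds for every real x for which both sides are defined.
Claim: cos²(x) = cos(x²).
Test a specific point where both sides are defined: x = -π/6.
LHS = cos²(x) ≈ 0.7500
RHS = cos(x²) ≈ 0.9627
Since 0.7500 ≠ 0.9627, the equation fails at this point, so it cannot hold for every real x for which both sides are defined.
cos²(x) means (cos x)², squaring the output; cos(x²) squares the input. These are different functions.

Conclusion: False.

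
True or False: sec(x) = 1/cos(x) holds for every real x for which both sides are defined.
True.

Claim: sec(x) = 1/cos(x).
Reasoning: sec(x) is by definition the reciprocal of cos(x), wherever cos(x) ≠ 0.
So the two sides agree for every real x for which both sides are defined.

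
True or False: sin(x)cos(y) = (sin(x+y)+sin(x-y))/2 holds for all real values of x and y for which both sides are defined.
True.

Claim: sin(x)cos(y) = (sin(x+y)+sin(x-y))/2.
Reasoning: sin(x+y) = sin(x)cos(y) + cos(x)sin(y) and sin(x-y) = sin(x)cos(y) - cos(x)sin(y). Adding, sin(x+y) + sin(x-y) = 2sin(x)cos(y); divide by 2.
So the two sides agree for all real values of x and y for which both sides are defined.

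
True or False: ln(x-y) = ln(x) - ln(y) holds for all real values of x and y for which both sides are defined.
Claim: ln(x-y) = ln(x) - ln(y).
Test a specific point where both sides are defined: x = 5, y = 1/2.
LHS = ln(x-y) ≈ 1.5041
RHS = ln(x) - ln(y) ≈ 2.3026
Since 1.5041 ≠ 2.3026, the equation fails at this point, so it cannot hold for all real values of x and y for which both sides are defined.
ln(x) - ln(y) = ln(x/y), not ln(x-y).

Conclusion: False.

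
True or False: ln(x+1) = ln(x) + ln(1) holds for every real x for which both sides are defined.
Claim: ln(x+1) = ln(x) + ln(1).
Test a specific point where both sides are defined: x = 5.
LHS = ln(x+1) ≈ 1.7918
RHS = ln(x) + ln(1) ≈ 1.6094
Since 1.7918 ≠ 1.6094, the equation fails at this point, so it cannot hold for every real x for which both sides are defined.
ln(1) = 0, so the right side is just ln(x), which differs from ln(x+1).

Conclusion: False.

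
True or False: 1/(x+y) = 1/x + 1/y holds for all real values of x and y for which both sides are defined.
False.

Claim: 1/(x+y) = 1/x + 1/y.
Test a specific point where both sides are defined: x = 1/2, y = -2.
LHS = 1/(x+y) ≈ -0.6667
RHS = 1/x + 1/y ≈ 1.5000
Since -0.6667 ≠ 1.5000, the equation fails at this point, so it cannot hold for all real values of x and y for which both sides are defined.
1/x + 1/y = (x+y)/(xy), which is not 1/(x+y).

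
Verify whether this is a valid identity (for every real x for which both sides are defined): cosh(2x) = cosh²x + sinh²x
Yes, this is an identity.

Claim: cosh(2x) = cosh²x + sinh²x.
Reasoning: cosh²x = (e^(2x) + 2 + e^(-2x))/4 and sinh²x = (e^(2x) - 2 + e^(-2x))/4. Adding gives (2e^(2x) + 2e^(-2x))/4 = (e^(2x) + e^(-2x))/2 = cosh(2x).
So the two sides agree for every real x for which both sides are defined.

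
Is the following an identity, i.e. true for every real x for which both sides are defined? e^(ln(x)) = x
Claim: e^(ln(x)) = x.
Reasoning: For x > 0, ln(x) is by definition the exponent p such that e^p = x. Raising e to that exponent therefore returns x: e^(ln x) = x.
So the two sides agree for every real x for which both sides are defined.

Conclusion: Yes, this is an identity.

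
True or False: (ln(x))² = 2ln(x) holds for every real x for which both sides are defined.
False.

Claim: (ln(x))² = 2ln(x).
Test a specific point where both sides are defined: x = 2.
LHS = (ln(x))² ≈ 0.4805
RHS = 2ln(x) ≈ 1.3863
Since 0.4805 ≠ 1.3863, the equation fails at this point, so it cannot hold for every real x for which both sides are defined.
2ln(x) equals ln(x²), which is not the same as (ln x)².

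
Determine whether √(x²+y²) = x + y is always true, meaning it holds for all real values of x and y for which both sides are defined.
Claim: √(x²+y²) = x + y.
Test a specific point where both sides are defined: x = -2, y = 3/2.
LHS = √(x²+y²) ≈ 2.5000
RHS = x + y ≈ -0.5000
Since 2.5000 ≠ -0.5000, the equation fails at this point, so it cannot hold for all real values of x and y for which both sides are defined.
(x+y)² = x² + 2xy + y², not x² + y², so the square root does not split this way.

Conclusion: No, this is NOT an identity.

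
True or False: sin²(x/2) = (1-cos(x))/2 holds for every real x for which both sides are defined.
Claim: sin²(x/2) = (1-cos(x))/2.
Reasoning: Use cos(2θ) = 1 - 2sin²θ with θ = x/2: cos(x) = 1 - 2sin²(x/2). Solving for sin²(x/2) gives (1 - cos(x))/2.
So the two sides agree for every real x for which both sides are defined.

Conclusion: True.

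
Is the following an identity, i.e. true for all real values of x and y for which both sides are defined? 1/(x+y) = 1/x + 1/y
No, this is NOT an identity.

Claim: 1/(x+y) = 1/x + 1/y.
Test a specific point where both sides are defined: x = 3, y = 3.
LHS = 1/(x+y) ≈ 0.1667
RHS = 1/x + 1/y ≈ 0.6667
Since 0.1667 ≠ 0.6667, the equation fails at this point, so it cannot hold for all real values of x and y for which both sides are defined.
1/x + 1/y = (x+y)/(xy), which is not 1/(x+y).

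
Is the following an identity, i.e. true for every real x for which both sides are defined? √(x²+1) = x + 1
No, this is NOT an identity.

Claim: √(x²+1) = x + 1.
Test a specific point where both sides are defined: x = 5.
LHS = √(x²+1) ≈ 5.0990
RHS = x + 1 ≈ 6.0000
Since 5.0990 ≠ 6.0000, the equation fails at this point, so it cannot hold for every real x for which both sides are defined.
(x+1)² = x² + 2x + 1 ≠ x² + 1 unless x = 0.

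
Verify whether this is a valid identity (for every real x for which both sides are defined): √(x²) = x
Claim: √(x²) = x.
Test a specific point where both sides are defined: x = -3.
LHS = √(x²) ≈ 3.0000
RHS = x ≈ -3.0000
Since 3.0000 ≠ -3.0000, the equation fails at this point, so it cannot hold for every real x for which both sides are defined.
√(x²) = |x|, which differs from x whenever x < 0 (both sides are defined for every real x).

Conclusion: No, this is NOT an identity.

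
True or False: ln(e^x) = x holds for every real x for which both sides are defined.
True.

Claim: ln(e^x) = x.
Reasoning: ln is the inverse of the exponential: ln(e^x) asks for the exponent p with e^p = e^x, and since e^p is one-to-one that exponent is p = x.
So the two sides agree for every real x for which both sides are defined.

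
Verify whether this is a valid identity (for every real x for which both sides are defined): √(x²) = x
No, this is NOT an identity.

Claim: √(x²) = x.
Test a specific point where both sides are defined: x = -1.
LHS = √(x²) ≈ 1.0000
RHS = x ≈ -1.0000
Since 1.0000 ≠ -1.0000, the equation fails at this point, so it cannot hold for every real x for which both sides are defined.
√(x²) = |x|, which differs from x whenever x < 0 (both sides are defined for every real x).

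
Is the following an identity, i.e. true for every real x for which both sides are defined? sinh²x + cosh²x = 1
No, this is NOT an identity.

Claim: sinh²x + cosh²x = 1.
Test a specific point where both sides are defined: x = -1.
LHS = sinh²x + cosh²x ≈ 3.7622
RHS = 1 ≈ 1.0000
Since 3.7622 ≠ 1.0000, the equation fails at this point, so it cannot hold for every real x for which both sides are defined.
The correct hyperbolic identity is cosh²x - sinh²x = 1 (a difference); the sum sinh²x + cosh²x equals cosh(2x).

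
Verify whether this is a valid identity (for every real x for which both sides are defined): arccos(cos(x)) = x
Claim: arccos(cos(x)) = x.
Test a specific point where both sides are defined: x = -π/6.
LHS = arccos(cos(x)) ≈ 0.5236
RHS = x ≈ -0.5236
Since 0.5236 ≠ -0.5236, the equation fails at this point, so it cannot hold for every real x for which both sides are defined.
arccos only returns values in [0, π], so arccos(cos(x)) = x holds only for x in that interval, not for all real x.

Conclusion: No, this is NOT an identity.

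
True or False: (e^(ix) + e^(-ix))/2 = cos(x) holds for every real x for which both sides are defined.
Claim: (e^(ix) + e^(-ix))/2 = cos(x).
Reasoning: By Euler's formula e^(ix) = cos(x) + i·sin(x) and e^(-ix) = cos(x) - i·sin(x). Adding cancels the sine terms: e^(ix) + e^(-ix) = 2cos(x); divide by 2.
So the two sides agree for every real x for which both sides are defined.

Conclusion: True.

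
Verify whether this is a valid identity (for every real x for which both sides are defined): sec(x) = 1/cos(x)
Claim: sec(x) = 1/cos(x).
Reasoning: sec(x) is by definition the reciprocal of cos(x), wherever cos(x) ≠ 0.
So the two sides agree for every real x for which both sides are defined.

Conclusion: Yes, this is an identity.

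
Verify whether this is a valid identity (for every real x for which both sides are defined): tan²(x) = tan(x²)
No, this is NOT an identity.

Claim: tan²(x) = tan(x²).
Test a specific point where both sides are defined: x = π.
LHS = tan²(x) ≈ 0.0000
RHS = tan(x²) ≈ 0.4767
Since 0.0000 ≠ 0.4767, the equation fails at this point, so it cannot hold for every real x for which both sides are defined.
tan²(x) means (tan x)², squaring the output; tan(x²) squares the input. These are different functions.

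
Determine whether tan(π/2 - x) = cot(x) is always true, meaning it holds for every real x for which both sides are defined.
Yes, this is an identity.

Claim: tan(π/2 - x) = cot(x).
Reasoning: tan(π/2 - x) = sin(π/2 - x)/cos(π/2 - x) = cos(x)/sin(x) = cot(x), using the cofunction identities sin(π/2 - x) = cos(x) and cos(π/2 - x) = sin(x).
So the two sides agree for every real x for which both sides are defined.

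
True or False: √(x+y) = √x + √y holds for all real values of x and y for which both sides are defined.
False.

Claim: √(x+y) = √x + √y.
Test a specific point where both sides are defined: x = 3/2, y = 5.
LHS = √(x+y) ≈ 2.5495
RHS = √x + √y ≈ 3.4608
Since 2.5495 ≠ 3.4608, the equation fails at this point, so it cannot hold for all real values of x and y for which both sides are defined.
Squaring the right side gives x + 2√(xy) + y, not x + y.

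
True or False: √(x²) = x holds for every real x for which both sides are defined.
False.

Claim: √(x²) = x.
Test a specific point where both sides are defined: x = -3.
LHS = √(x²) ≈ 3.0000
RHS = x ≈ -3.0000
Since 3.0000 ≠ -3.0000, the equation fails at this point, so it cannot hold for every real x for which both sides are defined.
√(x²) = |x|, which differs from x whenever x < 0 (both sides are defined for every real x).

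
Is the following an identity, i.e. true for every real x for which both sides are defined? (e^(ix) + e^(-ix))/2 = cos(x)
Yes, this is an identity.

Claim: (e^(ix) + e^(-ix))/2 = cos(x).
Reasoning: By Euler's formula e^(ix) = cos(x) + i·sin(x) and e^(-ix) = cos(x) - i·sin(x). Adding cancels the sine terms: e^(ix) + e^(-ix) = 2cos(x); divide by 2.
So the two sides agree for every real x for which both sides are defined.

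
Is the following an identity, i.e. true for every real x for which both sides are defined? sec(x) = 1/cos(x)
Yes, this is an identity.

Claim: sec(x) = 1/cos(x).
Reasoning: sec(x) is by definition the reciprocal of cos(x), wherever cos(x) ≠ 0.
So the two sides agree for every real x for which both sides are defined.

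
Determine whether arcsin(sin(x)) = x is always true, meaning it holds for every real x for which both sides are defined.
Claim: arcsin(sin(x)) = x.
Test a specific point where both sides are defined: x = π.
LHS = arcsin(sin(x)) ≈ 0.0000
RHS = x ≈ 3.1416
Since 0.0000 ≠ 3.1416, the equation fails at this point, so it cannot hold for every real x for which both sides are defined.
arcsin only returns values in [-π/2, π/2], so arcsin(sin(x)) = x holds only for x in that interval, not for all real x.

Conclusion: No, this is NOT an identity.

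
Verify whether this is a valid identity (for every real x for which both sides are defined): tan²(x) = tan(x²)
Claim: tan²(x) = tan(x²).
Test a specific point where both sides are defined: x = 2π/3.
LHS = tan²(x) ≈ 3.0000
RHS = tan(x²) ≈ 2.9590
Since 3.0000 ≠ 2.9590, the equation fails at this point, so it cannot hold for every real x for which both sides are defined.
tan²(x) means (tan x)², squaring the output; tan(x²) squares the input. These are different functions.

Conclusion: No, this is NOT an identity.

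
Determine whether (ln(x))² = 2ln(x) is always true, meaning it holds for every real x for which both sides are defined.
No, this is NOT an identity.

Claim: (ln(x))² = 2ln(x).
Test a specific point where both sides are defined: x = 4.
LHS = (ln(x))² ≈ 1.9218
RHS = 2ln(x) ≈ 2.7726
Since 1.9218 ≠ 2.7726, the equation fails at this point, so it cannot hold for every real x for which both sides are defined.
2ln(x) equals ln(x²), which is not the same as (ln x)².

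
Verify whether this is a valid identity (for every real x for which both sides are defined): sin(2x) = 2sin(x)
No, this is NOT an identity.

Claim: sin(2x) = 2sin(x).
Test a specific point where both sides are defined: x = -π/6.
LHS = sin(2x) ≈ -0.8660
RHS = 2sin(x) ≈ -1.0000
Since -0.8660 ≠ -1.0000, the equation fails at this point, so it cannot hold for every real x for which both sides are defined.
The correct double-angle formula is sin(2x) = 2sin(x)cos(x).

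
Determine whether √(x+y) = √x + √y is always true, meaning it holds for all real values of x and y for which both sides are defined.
Claim: √(x+y) = √x + √y.
Test a specific point where both sides are defined: x = 1, y = 3/2.
LHS = √(x+y) ≈ 1.5811
RHS = √x + √y ≈ 2.2247
Since 1.5811 ≠ 2.2247, the equation fails at this point, so it cannot hold for all real values of x and y for which both sides are defined.
Squaring the right side gives x + 2√(xy) + y, not x + y.

Conclusion: No, this is NOT an identity.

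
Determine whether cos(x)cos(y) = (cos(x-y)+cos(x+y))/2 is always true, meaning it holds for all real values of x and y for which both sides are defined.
Claim: cos(x)cos(y) = (cos(x-y)+cos(x+y))/2.
Reasoning: cos(x-y) = cos(x)cos(y) + sin(x)sin(y) and cos(x+y) = cos(x)cos(y) - sin(x)sin(y). Adding, cos(x-y) + cos(x+y) = 2cos(x)cos(y); divide by 2.
So the two sides agree for all real values of x and y for which both sides are defined.

Conclusion: Yes, this is an identity.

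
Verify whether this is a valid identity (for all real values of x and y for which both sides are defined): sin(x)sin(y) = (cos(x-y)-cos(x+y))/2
Yes, this is an identity.

Claim: sin(x)sin(y) = (cos(x-y)-cos(x+y))/2.
Reasoning: cos(x-y) = cos(x)cos(y) + sin(x)sin(y) and cos(x+y) = cos(x)cos(y) - sin(x)sin(y). Subtracting, cos(x-y) - cos(x+y) = 2sin(x)sin(y); divide by 2.
So the two sides agree for all real values of x and y for which both sides are defined.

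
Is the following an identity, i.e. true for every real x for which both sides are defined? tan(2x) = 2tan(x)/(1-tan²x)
Yes, this is an identity.

Claim: tan(2x) = 2tan(x)/(1-tan²x).
Reasoning: tan(2x) = sin(2x)/cos(2x) = 2sin(x)cos(x) / (cos²x - sin²x). Divide numerator and denominator by cos²x: 2tan(x) / (1 - tan²x).
So the two sides agree for every real x for which both sides are defined.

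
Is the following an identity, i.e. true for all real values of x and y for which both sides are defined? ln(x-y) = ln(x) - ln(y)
Claim: ln(x-y) = ln(x) - ln(y).
Test a specific point where both sides are defined: x = 5, y = 1.
LHS = ln(x-y) ≈ 1.3863
RHS = ln(x) - ln(y) ≈ 1.6094
Since 1.3863 ≠ 1.6094, the equation fails at this point, so it cannot hold for all real values of x and y for which both sides are defined.
ln(x) - ln(y) = ln(x/y), not ln(x-y).

Conclusion: No, this is NOT an identity.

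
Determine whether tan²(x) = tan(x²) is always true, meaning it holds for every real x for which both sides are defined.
Claim: tan²(x) = tan(x²).
Test a specific point where both sides are defined: x = -π/4.
LHS = tan²(x) ≈ 1.0000
RHS = tan(x²) ≈ 0.7092
Since 1.0000 ≠ 0.7092, the equation fails at this point, so it cannot hold for every real x for which both sides are defined.
tan²(x) means (tan x)², squaring the output; tan(x²) squares the input. These are different functions.

Conclusion: No, this is NOT an identity.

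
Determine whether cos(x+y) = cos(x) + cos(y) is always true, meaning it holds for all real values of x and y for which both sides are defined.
Claim: cos(x+y) = cos(x) + cos(y).
Test a specific point where both sides are defined: x = π/4, y = -π/6.
LHS = cos(x+y) ≈ 0.9659
RHS = cos(x) + cos(y) ≈ 1.5731
Since 0.9659 ≠ 1.5731, the equation fails at this point, so it cannot hold for all real values of x and y for which both sides are defined.
The correct expansion is cos(x+y) = cos(x)cos(y) - sin(x)sin(y); cosine is not additive.

Conclusion: No, this is NOT an identity.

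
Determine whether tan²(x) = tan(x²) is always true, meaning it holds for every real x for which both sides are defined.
Claim: tan²(x) = tan(x²).
Test a specific point where both sides are defined: x = π/6.
LHS = tan²(x) ≈ 0.3333
RHS = tan(x²) ≈ 0.2812
Since 0.3333 ≠ 0.2812, the equation fails at this point, so it cannot hold for every real x for which both sides are defined.
tan²(x) means (tan x)², squaring the output; tan(x²) squares the input. These are different functions.

Conclusion: No, this is NOT an identity.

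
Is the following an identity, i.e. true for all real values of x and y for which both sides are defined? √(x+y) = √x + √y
Claim: √(x+y) = √x + √y.
Test a specific point where both sides are defined: x = 3, y = 1/2.
LHS = √(x+y) ≈ 1.8708
RHS = √x + √y ≈ 2.4392
Since 1.8708 ≠ 2.4392, the equation fails at this point, so it cannot hold for all real values of x and y for which both sides are defined.
Squaring the right side gives x + 2√(xy) + y, not x + y.

Conclusion: No, this is NOT an identity.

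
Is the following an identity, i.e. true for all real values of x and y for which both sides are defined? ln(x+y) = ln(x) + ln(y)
No, this is NOT an identity.

Claim: ln(x+y) = ln(x) + ln(y).
Test a specific point where both sides are defined: x = 1, y = 1/2.
LHS = ln(x+y) ≈ 0.4055
RHS = ln(x) + ln(y) ≈ -0.6931
Since 0.4055 ≠ -0.6931, the equation fails at this point, so it cannot hold for all real values of x and y for which both sides are defined.
ln(x) + ln(y) = ln(xy), not ln(x+y).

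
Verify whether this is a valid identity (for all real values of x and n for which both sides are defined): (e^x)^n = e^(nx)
Claim: (e^x)^n = e^(nx).
Reasoning: e^x is a positive real number, and for a positive base B and real exponent n, B^n = e^(n·ln B). With B = e^x, ln B = x, so (e^x)^n = e^(n·x).
So the two sides agree for all real values of x and n for which both sides are defined.

Conclusion: Yes, this is an identity.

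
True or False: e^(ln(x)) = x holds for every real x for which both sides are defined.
Claim: e^(ln(x)) = x.
Reasoning: For x > 0, ln(x) is by definition the exponent p such that e^p = x. Raising e to that exponent therefore returns x: e^(ln x) = x.
So the two sides agree for every real x for which both sides are defined.

Conclusion: True.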